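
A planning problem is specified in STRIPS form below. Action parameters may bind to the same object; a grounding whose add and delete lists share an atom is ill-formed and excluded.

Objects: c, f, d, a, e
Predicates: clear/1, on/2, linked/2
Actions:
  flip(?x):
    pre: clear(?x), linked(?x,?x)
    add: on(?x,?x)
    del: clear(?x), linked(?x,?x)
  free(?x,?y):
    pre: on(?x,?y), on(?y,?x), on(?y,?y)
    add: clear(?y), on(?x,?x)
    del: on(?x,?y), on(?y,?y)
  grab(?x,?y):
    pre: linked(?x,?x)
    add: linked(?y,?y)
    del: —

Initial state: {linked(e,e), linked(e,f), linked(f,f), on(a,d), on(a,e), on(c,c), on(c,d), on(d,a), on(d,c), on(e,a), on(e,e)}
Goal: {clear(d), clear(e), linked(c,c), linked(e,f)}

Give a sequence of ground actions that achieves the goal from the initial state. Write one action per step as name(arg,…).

1. free(d,c)  →  {clear(c), linked(e,e), linked(e,f), linked(f,f), on(a,d), on(a,e), on(c,d), on(d,a), on(d,d), on(e,a), on(e,e)}
2. free(a,d)  →  {clear(c), clear(d), linked(e,e), linked(e,f), linked(f,f), on(a,a), on(a,e), on(c,d), on(d,a), on(e,a), on(e,e)}
3. free(a,e)  →  {clear(c), clear(d), clear(e), linked(e,e), linked(e,f), linked(f,f), on(a,a), on(c,d), on(d,a), on(e,a)}
4. grab(f,c)  →  {clear(c), clear(d), clear(e), linked(c,c), linked(e,e), linked(e,f), linked(f,f), on(a,a), on(c,d), on(d,a), on(e,a)}

free(d,c); free(a,d); free(a,e); grab(f,c)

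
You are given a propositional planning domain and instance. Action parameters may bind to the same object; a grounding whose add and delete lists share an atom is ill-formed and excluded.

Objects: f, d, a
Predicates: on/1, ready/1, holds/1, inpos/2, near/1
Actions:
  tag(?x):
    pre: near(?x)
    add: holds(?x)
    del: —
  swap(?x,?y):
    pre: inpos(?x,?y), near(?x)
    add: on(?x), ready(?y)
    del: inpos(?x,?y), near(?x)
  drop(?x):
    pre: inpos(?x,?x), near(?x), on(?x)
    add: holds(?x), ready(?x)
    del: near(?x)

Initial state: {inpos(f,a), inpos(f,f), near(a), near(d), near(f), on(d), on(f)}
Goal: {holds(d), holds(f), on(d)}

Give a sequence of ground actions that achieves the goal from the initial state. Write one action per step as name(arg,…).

1. tag(f)  →  {holds(f), inpos(f,a), inpos(f,f), near(a), near(d), near(f), on(d), on(f)}
2. tag(d)  →  {holds(d), holds(f), inpos(f,a), inpos(f,f), near(a), near(d), near(f), on(d), on(f)}

tag(f); tag(d)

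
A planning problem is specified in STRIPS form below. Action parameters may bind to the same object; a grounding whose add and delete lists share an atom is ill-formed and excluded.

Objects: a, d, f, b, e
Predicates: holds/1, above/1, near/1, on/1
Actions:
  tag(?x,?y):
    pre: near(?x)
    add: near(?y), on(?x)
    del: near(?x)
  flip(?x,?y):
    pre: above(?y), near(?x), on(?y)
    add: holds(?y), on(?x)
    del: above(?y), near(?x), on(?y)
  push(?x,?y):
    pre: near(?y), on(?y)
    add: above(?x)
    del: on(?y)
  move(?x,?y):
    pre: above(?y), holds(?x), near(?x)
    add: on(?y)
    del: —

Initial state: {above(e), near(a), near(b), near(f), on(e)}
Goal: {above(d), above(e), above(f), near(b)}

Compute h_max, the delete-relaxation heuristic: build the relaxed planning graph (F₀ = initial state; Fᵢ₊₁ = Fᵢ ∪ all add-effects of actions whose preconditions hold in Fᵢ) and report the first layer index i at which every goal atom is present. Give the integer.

2

F0 = init (5 atoms)
F1 = F0 ∪ {holds(e), near(d), near(e), on(a), on(b), on(f)}  (11 atoms)
F2 = F1 ∪ {above(a), above(b), above(d), above(f), on(d)}  (16 atoms)
goal ⊆ F2  ⇒  h_max = 2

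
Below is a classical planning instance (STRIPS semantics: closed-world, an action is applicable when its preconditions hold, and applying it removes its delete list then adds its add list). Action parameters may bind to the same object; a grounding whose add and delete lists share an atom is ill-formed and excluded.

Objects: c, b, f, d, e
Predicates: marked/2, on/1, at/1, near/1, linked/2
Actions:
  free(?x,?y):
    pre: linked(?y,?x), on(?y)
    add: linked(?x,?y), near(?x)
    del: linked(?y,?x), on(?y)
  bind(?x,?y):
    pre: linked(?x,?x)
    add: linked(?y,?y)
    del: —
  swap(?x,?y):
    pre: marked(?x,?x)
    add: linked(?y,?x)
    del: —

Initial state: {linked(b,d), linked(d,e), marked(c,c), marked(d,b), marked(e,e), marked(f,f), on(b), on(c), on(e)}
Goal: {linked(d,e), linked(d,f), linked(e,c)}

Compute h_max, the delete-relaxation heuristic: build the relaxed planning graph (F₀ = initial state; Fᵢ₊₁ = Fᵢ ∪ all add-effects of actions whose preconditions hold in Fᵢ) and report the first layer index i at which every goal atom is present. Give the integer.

1

F0 = init (9 atoms)
F1 = F0 ∪ {linked(b,c), linked(b,e), linked(b,f), linked(c,c), linked(c,e), linked(c,f), linked(d,b), linked(d,c), linked(d,f), linked(e,c), linked(e,e), linked(e,f), linked(f,c), linked(f,e), linked(f,f), near(d)}  (25 atoms)
goal ⊆ F1  ⇒  h_max = 1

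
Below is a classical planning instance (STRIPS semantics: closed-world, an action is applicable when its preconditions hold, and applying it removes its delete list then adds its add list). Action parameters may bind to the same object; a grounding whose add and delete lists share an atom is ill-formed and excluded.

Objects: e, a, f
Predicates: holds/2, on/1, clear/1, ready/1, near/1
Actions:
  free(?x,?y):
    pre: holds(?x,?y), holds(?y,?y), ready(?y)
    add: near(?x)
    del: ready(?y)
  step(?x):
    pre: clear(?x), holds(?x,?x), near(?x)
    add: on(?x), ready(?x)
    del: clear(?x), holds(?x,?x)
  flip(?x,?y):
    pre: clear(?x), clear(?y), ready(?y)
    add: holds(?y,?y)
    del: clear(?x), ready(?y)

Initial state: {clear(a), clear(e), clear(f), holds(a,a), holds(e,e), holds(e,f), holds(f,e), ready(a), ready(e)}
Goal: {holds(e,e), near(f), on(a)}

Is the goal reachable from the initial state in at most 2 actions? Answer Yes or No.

1. free(a,a)  →  {clear(a), clear(e), clear(f), holds(a,a), holds(e,e), holds(e,f), holds(f,e), near(a), ready(e)}
2. free(f,e)  →  {clear(a), clear(e), clear(f), holds(a,a), holds(e,e), holds(e,f), holds(f,e), near(a), near(f)}
3. step(a)  →  {clear(e), clear(f), holds(e,e), holds(e,f), holds(f,e), near(a), near(f), on(a), ready(a)}
optimal plan length = 3; 3 > 2

No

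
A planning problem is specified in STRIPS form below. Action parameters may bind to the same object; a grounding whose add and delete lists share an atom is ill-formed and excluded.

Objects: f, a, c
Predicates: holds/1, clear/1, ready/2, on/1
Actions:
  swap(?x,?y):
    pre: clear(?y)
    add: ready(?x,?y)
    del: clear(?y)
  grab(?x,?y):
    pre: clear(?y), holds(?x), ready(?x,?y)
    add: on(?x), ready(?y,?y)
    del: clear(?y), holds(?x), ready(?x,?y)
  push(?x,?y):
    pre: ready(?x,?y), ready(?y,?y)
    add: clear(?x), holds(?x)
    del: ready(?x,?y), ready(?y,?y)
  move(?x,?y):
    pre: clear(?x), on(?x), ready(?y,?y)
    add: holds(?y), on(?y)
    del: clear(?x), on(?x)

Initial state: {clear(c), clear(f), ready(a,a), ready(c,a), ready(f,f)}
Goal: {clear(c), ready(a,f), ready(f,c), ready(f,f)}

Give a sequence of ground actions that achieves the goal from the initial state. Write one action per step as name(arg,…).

swap(f,c); swap(a,f); push(c,a)

1. swap(f,c)  →  {clear(f), ready(a,a), ready(c,a), ready(f,c), ready(f,f)}
2. swap(a,f)  →  {ready(a,a), ready(a,f), ready(c,a), ready(f,c), ready(f,f)}
3. push(c,a)  →  {clear(c), holds(c), ready(a,f), ready(f,c), ready(f,f)}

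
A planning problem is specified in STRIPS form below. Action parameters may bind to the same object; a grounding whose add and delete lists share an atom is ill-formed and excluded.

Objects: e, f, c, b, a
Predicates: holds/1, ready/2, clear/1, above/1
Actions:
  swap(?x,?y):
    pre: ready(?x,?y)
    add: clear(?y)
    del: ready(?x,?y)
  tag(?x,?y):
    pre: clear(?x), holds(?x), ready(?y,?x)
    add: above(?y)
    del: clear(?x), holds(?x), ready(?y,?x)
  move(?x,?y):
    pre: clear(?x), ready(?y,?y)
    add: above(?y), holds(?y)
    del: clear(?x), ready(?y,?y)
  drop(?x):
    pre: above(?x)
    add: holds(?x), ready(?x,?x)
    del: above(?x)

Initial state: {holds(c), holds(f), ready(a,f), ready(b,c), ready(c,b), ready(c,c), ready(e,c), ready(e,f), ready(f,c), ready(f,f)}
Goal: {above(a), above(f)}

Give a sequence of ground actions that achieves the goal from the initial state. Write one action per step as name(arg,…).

swap(e,f); swap(e,c); tag(f,a); tag(c,f)

1. swap(e,f)  →  {clear(f), holds(c), holds(f), ready(a,f), ready(b,c), ready(c,b), ready(c,c), ready(e,c), ready(f,c), ready(f,f)}
2. swap(e,c)  →  {clear(c), clear(f), holds(c), holds(f), ready(a,f), ready(b,c), ready(c,b), ready(c,c), ready(f,c), ready(f,f)}
3. tag(f,a)  →  {above(a), clear(c), holds(c), ready(b,c), ready(c,b), ready(c,c), ready(f,c), ready(f,f)}
4. tag(c,f)  →  {above(a), above(f), ready(b,c), ready(c,b), ready(c,c), ready(f,f)}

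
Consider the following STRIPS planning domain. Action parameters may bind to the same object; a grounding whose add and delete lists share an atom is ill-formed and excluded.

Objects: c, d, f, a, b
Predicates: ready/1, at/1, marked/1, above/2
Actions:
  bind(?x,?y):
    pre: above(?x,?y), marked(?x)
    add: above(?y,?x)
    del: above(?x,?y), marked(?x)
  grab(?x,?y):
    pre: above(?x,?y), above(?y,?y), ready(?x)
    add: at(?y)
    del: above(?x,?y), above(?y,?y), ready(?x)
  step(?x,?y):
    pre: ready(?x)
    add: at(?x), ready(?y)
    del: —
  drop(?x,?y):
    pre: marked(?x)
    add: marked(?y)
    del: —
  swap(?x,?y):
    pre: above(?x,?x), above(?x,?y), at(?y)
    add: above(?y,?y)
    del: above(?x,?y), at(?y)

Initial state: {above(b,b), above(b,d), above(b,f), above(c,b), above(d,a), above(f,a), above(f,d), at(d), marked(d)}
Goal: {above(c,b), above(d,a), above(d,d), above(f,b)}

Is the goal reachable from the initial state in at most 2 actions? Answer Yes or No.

No

1. drop(d,b)  →  {above(b,b), above(b,d), above(b,f), above(c,b), above(d,a), above(f,a), above(f,d), at(d), marked(b), marked(d)}
2. bind(b,f)  →  {above(b,b), above(b,d), above(c,b), above(d,a), above(f,a), above(f,b), above(f,d), at(d), marked(d)}
3. swap(b,d)  →  {above(b,b), above(c,b), above(d,a), above(d,d), above(f,a), above(f,b), above(f,d), marked(d)}
optimal plan length = 3; 3 > 2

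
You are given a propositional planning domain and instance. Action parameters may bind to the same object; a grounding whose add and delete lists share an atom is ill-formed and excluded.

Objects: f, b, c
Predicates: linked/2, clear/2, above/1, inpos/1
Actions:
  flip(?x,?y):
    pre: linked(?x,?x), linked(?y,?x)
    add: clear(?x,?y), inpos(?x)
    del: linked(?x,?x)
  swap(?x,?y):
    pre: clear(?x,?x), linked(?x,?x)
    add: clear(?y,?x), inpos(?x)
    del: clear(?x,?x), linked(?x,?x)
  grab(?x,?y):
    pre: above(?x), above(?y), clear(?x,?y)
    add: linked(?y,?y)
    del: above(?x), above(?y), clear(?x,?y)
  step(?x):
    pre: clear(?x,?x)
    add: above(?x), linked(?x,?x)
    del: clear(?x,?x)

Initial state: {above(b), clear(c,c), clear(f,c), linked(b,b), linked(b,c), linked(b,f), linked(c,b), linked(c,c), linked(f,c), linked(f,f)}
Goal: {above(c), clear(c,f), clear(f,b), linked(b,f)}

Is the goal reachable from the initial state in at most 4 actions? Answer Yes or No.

1. flip(f,b)  →  {above(b), clear(c,c), clear(f,b), clear(f,c), inpos(f), linked(b,b), linked(b,c), linked(b,f), linked(c,b), linked(c,c), linked(f,c)}
2. flip(c,f)  →  {above(b), clear(c,c), clear(c,f), clear(f,b), clear(f,c), inpos(c), inpos(f), linked(b,b), linked(b,c), linked(b,f), linked(c,b), linked(f,c)}
3. step(c)  →  {above(b), above(c), clear(c,f), clear(f,b), clear(f,c), inpos(c), inpos(f), linked(b,b), linked(b,c), linked(b,f), linked(c,b), linked(c,c), linked(f,c)}
optimal plan length = 3; 3 ≤ 4

Yes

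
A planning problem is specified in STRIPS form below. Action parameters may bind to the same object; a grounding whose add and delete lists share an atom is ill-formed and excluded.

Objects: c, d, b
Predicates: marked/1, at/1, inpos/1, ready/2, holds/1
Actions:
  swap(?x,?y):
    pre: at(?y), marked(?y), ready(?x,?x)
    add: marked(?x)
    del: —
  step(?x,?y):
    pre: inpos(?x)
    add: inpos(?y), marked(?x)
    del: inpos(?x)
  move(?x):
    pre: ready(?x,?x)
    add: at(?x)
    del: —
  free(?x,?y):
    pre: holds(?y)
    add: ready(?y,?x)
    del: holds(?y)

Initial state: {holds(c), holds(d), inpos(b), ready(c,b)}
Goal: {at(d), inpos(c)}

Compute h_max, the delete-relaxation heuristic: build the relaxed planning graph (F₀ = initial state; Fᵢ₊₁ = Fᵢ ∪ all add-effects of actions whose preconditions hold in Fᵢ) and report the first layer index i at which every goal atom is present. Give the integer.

2

F0 = init (4 atoms)
F1 = F0 ∪ {inpos(c), inpos(d), marked(b), ready(c,c), ready(c,d), ready(d,b), ready(d,c), ready(d,d)}  (12 atoms)
F2 = F1 ∪ {at(c), at(d), marked(c), marked(d)}  (16 atoms)
goal ⊆ F2  ⇒  h_max = 2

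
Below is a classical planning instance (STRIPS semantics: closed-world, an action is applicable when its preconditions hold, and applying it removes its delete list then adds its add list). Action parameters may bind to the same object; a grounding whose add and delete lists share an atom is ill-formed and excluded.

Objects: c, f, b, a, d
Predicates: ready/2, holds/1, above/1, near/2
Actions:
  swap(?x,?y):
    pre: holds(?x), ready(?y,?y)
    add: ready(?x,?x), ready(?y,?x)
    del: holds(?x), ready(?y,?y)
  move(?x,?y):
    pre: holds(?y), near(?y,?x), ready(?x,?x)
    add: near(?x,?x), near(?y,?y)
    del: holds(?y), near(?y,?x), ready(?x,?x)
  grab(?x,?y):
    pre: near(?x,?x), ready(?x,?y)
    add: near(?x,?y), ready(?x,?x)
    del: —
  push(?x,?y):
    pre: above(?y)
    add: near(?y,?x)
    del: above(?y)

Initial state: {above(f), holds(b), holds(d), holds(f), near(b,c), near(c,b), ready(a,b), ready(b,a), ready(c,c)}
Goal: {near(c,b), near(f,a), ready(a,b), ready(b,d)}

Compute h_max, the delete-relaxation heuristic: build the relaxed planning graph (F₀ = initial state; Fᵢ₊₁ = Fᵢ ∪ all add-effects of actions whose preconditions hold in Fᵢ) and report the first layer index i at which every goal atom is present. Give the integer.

F0 = init (9 atoms)
F1 = F0 ∪ {near(b,b), near(c,c), near(f,a), near(f,b), near(f,c), near(f,d), near(f,f), ready(b,b), ready(c,b), ready(c,d), ready(c,f), ready(d,d), ready(f,f)}  (22 atoms)
F2 = F1 ∪ {near(b,a), near(c,d), near(c,f), near(d,d), ready(b,d), ready(b,f), ready(d,b), ready(d,f), ready(f,b), ready(f,d)}  (32 atoms)
goal ⊆ F2  ⇒  h_max = 2

2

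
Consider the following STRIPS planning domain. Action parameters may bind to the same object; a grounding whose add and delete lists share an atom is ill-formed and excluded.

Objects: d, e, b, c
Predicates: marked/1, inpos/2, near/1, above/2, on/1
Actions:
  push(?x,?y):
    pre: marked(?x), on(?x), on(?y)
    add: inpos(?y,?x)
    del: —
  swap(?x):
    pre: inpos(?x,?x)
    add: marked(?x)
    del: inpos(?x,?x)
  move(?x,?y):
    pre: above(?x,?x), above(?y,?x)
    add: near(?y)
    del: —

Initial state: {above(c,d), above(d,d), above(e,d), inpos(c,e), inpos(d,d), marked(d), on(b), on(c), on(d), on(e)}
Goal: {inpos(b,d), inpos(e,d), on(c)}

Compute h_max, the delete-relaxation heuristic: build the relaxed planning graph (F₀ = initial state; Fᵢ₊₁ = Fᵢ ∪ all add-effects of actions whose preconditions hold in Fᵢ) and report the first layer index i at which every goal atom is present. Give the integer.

1

F0 = init (10 atoms)
F1 = F0 ∪ {inpos(b,d), inpos(c,d), inpos(e,d), near(c), near(d), near(e)}  (16 atoms)
goal ⊆ F1  ⇒  h_max = 1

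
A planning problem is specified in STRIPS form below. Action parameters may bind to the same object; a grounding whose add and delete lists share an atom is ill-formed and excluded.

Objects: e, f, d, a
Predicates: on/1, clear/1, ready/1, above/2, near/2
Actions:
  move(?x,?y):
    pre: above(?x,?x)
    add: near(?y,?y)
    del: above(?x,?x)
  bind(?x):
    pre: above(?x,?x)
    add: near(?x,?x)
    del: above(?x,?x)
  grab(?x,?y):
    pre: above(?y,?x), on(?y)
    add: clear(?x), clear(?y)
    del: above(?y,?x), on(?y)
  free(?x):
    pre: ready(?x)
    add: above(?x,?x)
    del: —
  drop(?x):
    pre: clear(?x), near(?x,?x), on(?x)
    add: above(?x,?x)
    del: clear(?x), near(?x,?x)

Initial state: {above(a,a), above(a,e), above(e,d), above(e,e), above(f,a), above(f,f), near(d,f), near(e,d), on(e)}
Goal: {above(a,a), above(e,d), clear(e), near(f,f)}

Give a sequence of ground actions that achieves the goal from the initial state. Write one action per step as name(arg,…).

move(f,f); grab(e,e)

1. move(f,f)  →  {above(a,a), above(a,e), above(e,d), above(e,e), above(f,a), near(d,f), near(e,d), near(f,f), on(e)}
2. grab(e,e)  →  {above(a,a), above(a,e), above(e,d), above(f,a), clear(e), near(d,f), near(e,d), near(f,f)}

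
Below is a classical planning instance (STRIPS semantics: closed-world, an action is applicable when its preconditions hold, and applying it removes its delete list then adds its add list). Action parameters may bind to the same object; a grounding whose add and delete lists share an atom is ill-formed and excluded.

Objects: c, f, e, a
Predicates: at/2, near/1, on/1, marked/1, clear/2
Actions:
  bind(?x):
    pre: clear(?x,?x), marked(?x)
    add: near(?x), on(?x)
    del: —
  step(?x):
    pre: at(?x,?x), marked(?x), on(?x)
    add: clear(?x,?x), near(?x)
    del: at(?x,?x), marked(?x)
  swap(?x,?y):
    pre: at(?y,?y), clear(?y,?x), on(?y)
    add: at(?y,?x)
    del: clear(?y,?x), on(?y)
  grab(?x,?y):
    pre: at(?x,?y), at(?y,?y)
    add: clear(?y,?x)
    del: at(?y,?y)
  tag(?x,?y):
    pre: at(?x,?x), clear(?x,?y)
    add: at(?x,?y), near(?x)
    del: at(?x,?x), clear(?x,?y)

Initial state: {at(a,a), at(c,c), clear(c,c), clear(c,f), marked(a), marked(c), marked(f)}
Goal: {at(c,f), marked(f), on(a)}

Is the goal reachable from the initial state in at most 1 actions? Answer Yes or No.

1. grab(a,a)  →  {at(c,c), clear(a,a), clear(c,c), clear(c,f), marked(a), marked(c), marked(f)}
2. bind(a)  →  {at(c,c), clear(a,a), clear(c,c), clear(c,f), marked(a), marked(c), marked(f), near(a), on(a)}
3. tag(c,f)  →  {at(c,f), clear(a,a), clear(c,c), marked(a), marked(c), marked(f), near(a), near(c), on(a)}
optimal plan length = 3; 3 > 1

No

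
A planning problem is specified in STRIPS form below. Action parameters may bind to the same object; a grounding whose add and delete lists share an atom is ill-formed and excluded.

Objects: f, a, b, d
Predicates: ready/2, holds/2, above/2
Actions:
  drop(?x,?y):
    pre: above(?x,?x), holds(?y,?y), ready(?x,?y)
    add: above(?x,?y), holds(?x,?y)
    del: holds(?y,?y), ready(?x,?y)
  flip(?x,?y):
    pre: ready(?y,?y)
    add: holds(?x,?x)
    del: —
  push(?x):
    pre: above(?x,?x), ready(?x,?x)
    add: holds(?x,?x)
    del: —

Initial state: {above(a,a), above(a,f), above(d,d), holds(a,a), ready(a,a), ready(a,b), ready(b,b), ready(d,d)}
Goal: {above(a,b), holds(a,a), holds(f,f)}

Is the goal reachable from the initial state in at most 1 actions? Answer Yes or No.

1. flip(f,a)  →  {above(a,a), above(a,f), above(d,d), holds(a,a), holds(f,f), ready(a,a), ready(a,b), ready(b,b), ready(d,d)}
2. flip(b,a)  →  {above(a,a), above(a,f), above(d,d), holds(a,a), holds(b,b), holds(f,f), ready(a,a), ready(a,b), ready(b,b), ready(d,d)}
3. drop(a,b)  →  {above(a,a), above(a,b), above(a,f), above(d,d), holds(a,a), holds(a,b), holds(f,f), ready(a,a), ready(b,b), ready(d,d)}
optimal plan length = 3; 3 > 1

No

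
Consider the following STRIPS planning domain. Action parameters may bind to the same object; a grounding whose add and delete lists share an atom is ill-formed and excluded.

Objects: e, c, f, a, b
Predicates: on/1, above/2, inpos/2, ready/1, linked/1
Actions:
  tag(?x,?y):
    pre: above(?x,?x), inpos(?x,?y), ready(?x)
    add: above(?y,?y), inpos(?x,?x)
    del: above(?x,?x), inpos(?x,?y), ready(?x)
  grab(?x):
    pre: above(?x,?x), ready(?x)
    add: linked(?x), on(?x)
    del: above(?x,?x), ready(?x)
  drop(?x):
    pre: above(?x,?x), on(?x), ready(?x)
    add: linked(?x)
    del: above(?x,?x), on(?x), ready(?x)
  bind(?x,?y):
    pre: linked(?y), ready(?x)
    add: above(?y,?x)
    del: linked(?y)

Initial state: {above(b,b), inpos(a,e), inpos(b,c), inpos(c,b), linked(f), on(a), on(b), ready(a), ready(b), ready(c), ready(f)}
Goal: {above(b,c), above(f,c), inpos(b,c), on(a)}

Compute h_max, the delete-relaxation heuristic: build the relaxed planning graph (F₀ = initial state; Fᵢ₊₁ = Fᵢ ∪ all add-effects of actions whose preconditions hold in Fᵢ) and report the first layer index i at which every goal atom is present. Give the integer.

F0 = init (11 atoms)
F1 = F0 ∪ {above(c,c), above(f,a), above(f,b), above(f,c), above(f,f), inpos(b,b), linked(b)}  (18 atoms)
F2 = F1 ∪ {above(b,a), above(b,c), above(b,f), inpos(c,c), linked(c), on(c), on(f)}  (25 atoms)
goal ⊆ F2  ⇒  h_max = 2

2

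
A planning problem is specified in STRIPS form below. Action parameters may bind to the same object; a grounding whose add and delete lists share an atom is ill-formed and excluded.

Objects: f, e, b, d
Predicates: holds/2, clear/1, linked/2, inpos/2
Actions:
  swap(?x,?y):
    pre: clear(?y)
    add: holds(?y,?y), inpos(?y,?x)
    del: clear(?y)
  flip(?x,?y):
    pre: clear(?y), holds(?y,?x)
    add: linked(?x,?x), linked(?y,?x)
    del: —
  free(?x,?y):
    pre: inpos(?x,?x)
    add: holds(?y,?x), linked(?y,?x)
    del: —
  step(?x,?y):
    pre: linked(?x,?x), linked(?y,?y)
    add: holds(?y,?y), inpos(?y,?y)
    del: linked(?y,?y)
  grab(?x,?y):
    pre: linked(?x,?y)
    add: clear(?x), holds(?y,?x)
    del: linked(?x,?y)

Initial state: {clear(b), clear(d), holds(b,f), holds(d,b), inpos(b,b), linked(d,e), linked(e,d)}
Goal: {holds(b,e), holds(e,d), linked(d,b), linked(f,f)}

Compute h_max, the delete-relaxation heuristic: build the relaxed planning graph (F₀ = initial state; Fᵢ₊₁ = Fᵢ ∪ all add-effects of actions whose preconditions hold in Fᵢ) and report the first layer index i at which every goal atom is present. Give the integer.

2

F0 = init (7 atoms)
F1 = F0 ∪ {clear(e), holds(b,b), holds(d,d), holds(d,e), holds(e,b), holds(e,d), holds(f,b), inpos(b,d), inpos(b,e), inpos(b,f), inpos(d,b), inpos(d,d), inpos(d,e), inpos(d,f), linked(b,b), linked(b,f), linked(d,b), linked(e,b), linked(f,b), linked(f,f)}  (27 atoms)
F2 = F1 ∪ {clear(f), holds(b,d), holds(b,e), holds(e,e), holds(f,d), holds(f,f), inpos(e,b), inpos(e,d), inpos(e,e), inpos(e,f), inpos(f,f), linked(b,d), linked(d,d), linked(e,e), linked(f,d)}  (42 atoms)
goal ⊆ F2  ⇒  h_max = 2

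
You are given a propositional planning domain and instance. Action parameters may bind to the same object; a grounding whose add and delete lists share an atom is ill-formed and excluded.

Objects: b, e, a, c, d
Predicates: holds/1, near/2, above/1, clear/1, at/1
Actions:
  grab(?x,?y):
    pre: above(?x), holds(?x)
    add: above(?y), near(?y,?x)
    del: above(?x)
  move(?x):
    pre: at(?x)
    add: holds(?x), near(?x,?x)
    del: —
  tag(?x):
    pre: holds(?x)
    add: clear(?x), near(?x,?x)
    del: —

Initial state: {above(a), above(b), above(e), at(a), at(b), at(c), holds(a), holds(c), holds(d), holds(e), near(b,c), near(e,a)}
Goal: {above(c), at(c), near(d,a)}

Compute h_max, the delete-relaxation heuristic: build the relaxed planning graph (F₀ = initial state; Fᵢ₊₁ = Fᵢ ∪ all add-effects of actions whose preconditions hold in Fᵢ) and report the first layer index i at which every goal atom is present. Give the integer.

1

F0 = init (12 atoms)
F1 = F0 ∪ {above(c), above(d), clear(a), clear(c), clear(d), clear(e), holds(b), near(a,a), near(a,e), near(b,a), near(b,b), near(b,e), near(c,a), near(c,c), near(c,e), near(d,a), near(d,d), near(d,e), near(e,e)}  (31 atoms)
goal ⊆ F1  ⇒  h_max = 1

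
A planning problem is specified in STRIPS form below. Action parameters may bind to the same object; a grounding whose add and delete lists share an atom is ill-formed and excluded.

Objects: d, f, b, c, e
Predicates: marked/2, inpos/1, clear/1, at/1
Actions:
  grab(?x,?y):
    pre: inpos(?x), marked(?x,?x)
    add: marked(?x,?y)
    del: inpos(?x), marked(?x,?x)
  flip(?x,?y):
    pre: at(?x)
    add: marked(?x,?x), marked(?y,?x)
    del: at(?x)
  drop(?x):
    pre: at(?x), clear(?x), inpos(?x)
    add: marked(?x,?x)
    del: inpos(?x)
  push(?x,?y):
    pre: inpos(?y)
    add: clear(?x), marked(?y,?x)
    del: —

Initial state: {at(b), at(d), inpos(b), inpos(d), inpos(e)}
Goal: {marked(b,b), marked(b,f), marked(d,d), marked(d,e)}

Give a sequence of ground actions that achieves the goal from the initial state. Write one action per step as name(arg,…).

flip(d,d); flip(b,d); push(f,b); push(e,d)

1. flip(d,d)  →  {at(b), inpos(b), inpos(d), inpos(e), marked(d,d)}
2. flip(b,d)  →  {inpos(b), inpos(d), inpos(e), marked(b,b), marked(d,b), marked(d,d)}
3. push(f,b)  →  {clear(f), inpos(b), inpos(d), inpos(e), marked(b,b), marked(b,f), marked(d,b), marked(d,d)}
4. push(e,d)  →  {clear(e), clear(f), inpos(b), inpos(d), inpos(e), marked(b,b), marked(b,f), marked(d,b), marked(d,d), marked(d,e)}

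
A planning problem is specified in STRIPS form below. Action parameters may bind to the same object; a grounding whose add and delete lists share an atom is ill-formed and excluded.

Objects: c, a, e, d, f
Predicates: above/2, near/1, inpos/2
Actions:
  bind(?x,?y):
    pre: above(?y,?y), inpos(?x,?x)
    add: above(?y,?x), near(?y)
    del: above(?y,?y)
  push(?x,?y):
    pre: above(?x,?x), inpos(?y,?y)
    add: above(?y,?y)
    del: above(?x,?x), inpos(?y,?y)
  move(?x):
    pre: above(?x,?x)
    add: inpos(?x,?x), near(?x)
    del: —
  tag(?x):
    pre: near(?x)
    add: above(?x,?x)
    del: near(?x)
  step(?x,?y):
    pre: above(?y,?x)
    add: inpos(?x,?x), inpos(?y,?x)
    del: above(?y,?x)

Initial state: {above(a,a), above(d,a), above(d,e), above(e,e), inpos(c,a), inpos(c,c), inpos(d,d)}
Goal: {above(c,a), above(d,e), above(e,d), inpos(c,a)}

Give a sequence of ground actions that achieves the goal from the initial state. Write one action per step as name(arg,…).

1. bind(d,e)  →  {above(a,a), above(d,a), above(d,e), above(e,d), inpos(c,a), inpos(c,c), inpos(d,d), near(e)}
2. push(a,c)  →  {above(c,c), above(d,a), above(d,e), above(e,d), inpos(c,a), inpos(d,d), near(e)}
3. step(a,d)  →  {above(c,c), above(d,e), above(e,d), inpos(a,a), inpos(c,a), inpos(d,a), inpos(d,d), near(e)}
4. bind(a,c)  →  {above(c,a), above(d,e), above(e,d), inpos(a,a), inpos(c,a), inpos(d,a), inpos(d,d), near(c), near(e)}

bind(d,e); push(a,c); step(a,d); bind(a,c)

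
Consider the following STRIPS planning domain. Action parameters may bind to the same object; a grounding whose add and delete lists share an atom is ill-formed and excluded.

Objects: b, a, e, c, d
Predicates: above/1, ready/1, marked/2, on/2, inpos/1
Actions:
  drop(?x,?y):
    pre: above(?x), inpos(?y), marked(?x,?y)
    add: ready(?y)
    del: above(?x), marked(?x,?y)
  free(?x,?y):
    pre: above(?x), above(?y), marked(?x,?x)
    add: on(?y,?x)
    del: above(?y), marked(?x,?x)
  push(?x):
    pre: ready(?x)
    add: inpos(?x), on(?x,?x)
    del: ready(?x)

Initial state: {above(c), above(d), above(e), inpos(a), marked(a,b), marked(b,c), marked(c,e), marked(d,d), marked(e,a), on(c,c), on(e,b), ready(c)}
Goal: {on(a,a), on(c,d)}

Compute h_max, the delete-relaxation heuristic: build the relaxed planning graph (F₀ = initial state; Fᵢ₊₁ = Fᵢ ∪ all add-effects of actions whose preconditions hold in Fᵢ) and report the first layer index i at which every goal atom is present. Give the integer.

F0 = init (12 atoms)
F1 = F0 ∪ {inpos(c), on(c,d), on(d,d), on(e,d), ready(a)}  (17 atoms)
F2 = F1 ∪ {on(a,a)}  (18 atoms)
goal ⊆ F2  ⇒  h_max = 2

2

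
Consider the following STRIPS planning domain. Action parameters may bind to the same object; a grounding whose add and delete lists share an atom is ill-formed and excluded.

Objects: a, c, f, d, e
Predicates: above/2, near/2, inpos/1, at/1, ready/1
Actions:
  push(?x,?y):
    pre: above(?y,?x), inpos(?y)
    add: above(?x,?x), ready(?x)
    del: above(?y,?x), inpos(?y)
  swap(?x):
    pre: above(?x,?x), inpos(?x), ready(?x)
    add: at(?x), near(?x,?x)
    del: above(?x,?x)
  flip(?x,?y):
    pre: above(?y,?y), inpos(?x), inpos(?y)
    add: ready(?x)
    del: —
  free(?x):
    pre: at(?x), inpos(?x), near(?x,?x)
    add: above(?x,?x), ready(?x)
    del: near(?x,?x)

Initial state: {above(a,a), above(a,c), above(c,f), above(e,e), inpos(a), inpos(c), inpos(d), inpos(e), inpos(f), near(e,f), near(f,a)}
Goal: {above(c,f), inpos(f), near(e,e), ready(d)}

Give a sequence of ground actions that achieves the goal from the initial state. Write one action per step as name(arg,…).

flip(d,a); flip(e,a); swap(e)

1. flip(d,a)  →  {above(a,a), above(a,c), above(c,f), above(e,e), inpos(a), inpos(c), inpos(d), inpos(e), inpos(f), near(e,f), near(f,a), ready(d)}
2. flip(e,a)  →  {above(a,a), above(a,c), above(c,f), above(e,e), inpos(a), inpos(c), inpos(d), inpos(e), inpos(f), near(e,f), near(f,a), ready(d), ready(e)}
3. swap(e)  →  {above(a,a), above(a,c), above(c,f), at(e), inpos(a), inpos(c), inpos(d), inpos(e), inpos(f), near(e,e), near(e,f), near(f,a), ready(d), ready(e)}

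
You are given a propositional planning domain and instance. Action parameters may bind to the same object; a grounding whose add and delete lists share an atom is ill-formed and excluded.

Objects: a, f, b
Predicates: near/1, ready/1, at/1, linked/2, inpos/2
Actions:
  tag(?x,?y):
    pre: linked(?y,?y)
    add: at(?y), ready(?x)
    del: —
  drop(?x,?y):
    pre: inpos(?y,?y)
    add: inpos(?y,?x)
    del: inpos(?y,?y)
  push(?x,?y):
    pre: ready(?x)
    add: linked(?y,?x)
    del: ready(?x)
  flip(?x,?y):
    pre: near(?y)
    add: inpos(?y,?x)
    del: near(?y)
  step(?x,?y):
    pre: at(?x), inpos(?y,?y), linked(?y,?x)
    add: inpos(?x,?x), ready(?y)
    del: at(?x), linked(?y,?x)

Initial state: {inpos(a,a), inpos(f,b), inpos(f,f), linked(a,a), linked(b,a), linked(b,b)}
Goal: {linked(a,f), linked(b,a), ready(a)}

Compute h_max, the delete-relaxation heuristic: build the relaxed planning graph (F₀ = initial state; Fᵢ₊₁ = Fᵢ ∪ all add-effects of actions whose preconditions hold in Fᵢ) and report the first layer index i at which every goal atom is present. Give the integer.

2

F0 = init (6 atoms)
F1 = F0 ∪ {at(a), at(b), inpos(a,b), inpos(a,f), inpos(f,a), ready(a), ready(b), ready(f)}  (14 atoms)
F2 = F1 ∪ {linked(a,b), linked(a,f), linked(b,f), linked(f,a), linked(f,b), linked(f,f)}  (20 atoms)
goal ⊆ F2  ⇒  h_max = 2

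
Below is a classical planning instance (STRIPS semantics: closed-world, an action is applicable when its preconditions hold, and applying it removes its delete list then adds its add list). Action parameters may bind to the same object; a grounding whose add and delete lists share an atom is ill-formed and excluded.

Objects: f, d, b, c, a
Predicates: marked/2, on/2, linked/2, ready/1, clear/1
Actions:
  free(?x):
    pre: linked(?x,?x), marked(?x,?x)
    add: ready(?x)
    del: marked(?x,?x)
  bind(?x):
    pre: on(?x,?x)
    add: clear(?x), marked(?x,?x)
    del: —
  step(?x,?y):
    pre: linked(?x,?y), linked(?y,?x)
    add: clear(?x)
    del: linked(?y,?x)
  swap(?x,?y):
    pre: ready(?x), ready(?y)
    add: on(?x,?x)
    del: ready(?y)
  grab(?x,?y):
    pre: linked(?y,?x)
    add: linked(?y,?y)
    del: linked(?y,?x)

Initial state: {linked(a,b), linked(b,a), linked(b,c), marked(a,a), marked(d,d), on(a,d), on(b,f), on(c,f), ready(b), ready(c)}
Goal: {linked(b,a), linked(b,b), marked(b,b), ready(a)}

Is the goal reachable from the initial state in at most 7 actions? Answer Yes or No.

Yes

1. swap(b,b)  →  {linked(a,b), linked(b,a), linked(b,c), marked(a,a), marked(d,d), on(a,d), on(b,b), on(b,f), on(c,f), ready(c)}
2. bind(b)  →  {clear(b), linked(a,b), linked(b,a), linked(b,c), marked(a,a), marked(b,b), marked(d,d), on(a,d), on(b,b), on(b,f), on(c,f), ready(c)}
3. grab(b,a)  →  {clear(b), linked(a,a), linked(b,a), linked(b,c), marked(a,a), marked(b,b), marked(d,d), on(a,d), on(b,b), on(b,f), on(c,f), ready(c)}
4. free(a)  →  {clear(b), linked(a,a), linked(b,a), linked(b,c), marked(b,b), marked(d,d), on(a,d), on(b,b), on(b,f), on(c,f), ready(a), ready(c)}
5. grab(c,b)  →  {clear(b), linked(a,a), linked(b,a), linked(b,b), marked(b,b), marked(d,d), on(a,d), on(b,b), on(b,f), on(c,f), ready(a), ready(c)}
optimal plan length = 5; 5 ≤ 7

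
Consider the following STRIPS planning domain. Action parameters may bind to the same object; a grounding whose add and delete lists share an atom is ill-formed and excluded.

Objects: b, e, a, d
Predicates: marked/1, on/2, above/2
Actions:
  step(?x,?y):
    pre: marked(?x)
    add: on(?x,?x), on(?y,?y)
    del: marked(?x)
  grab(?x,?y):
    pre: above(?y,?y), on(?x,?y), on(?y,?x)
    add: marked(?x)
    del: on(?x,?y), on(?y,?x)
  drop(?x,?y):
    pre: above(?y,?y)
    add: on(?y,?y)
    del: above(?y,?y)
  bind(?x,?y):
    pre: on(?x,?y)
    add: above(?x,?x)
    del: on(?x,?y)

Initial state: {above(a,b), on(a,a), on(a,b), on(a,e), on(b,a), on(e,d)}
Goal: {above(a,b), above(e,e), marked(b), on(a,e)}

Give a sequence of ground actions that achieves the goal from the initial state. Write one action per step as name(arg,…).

1. bind(e,d)  →  {above(a,b), above(e,e), on(a,a), on(a,b), on(a,e), on(b,a)}
2. bind(a,a)  →  {above(a,a), above(a,b), above(e,e), on(a,b), on(a,e), on(b,a)}
3. grab(b,a)  →  {above(a,a), above(a,b), above(e,e), marked(b), on(a,e)}

bind(e,d); bind(a,a); grab(b,a)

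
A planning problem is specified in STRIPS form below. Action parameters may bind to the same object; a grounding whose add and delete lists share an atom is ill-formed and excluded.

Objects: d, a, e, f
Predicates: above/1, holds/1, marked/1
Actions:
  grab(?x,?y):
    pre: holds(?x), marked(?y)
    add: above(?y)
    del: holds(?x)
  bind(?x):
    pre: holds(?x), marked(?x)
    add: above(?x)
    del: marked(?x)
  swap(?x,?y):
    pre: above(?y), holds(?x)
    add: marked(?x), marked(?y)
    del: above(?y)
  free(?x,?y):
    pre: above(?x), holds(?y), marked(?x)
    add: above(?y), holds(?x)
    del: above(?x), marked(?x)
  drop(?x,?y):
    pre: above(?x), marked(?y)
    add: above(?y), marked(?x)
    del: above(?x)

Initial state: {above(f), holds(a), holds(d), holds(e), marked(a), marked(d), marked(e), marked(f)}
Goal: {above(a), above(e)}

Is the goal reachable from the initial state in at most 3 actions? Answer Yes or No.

Yes

1. grab(d,a)  →  {above(a), above(f), holds(a), holds(e), marked(a), marked(d), marked(e), marked(f)}
2. grab(a,e)  →  {above(a), above(e), above(f), holds(e), marked(a), marked(d), marked(e), marked(f)}
optimal plan length = 2; 2 ≤ 3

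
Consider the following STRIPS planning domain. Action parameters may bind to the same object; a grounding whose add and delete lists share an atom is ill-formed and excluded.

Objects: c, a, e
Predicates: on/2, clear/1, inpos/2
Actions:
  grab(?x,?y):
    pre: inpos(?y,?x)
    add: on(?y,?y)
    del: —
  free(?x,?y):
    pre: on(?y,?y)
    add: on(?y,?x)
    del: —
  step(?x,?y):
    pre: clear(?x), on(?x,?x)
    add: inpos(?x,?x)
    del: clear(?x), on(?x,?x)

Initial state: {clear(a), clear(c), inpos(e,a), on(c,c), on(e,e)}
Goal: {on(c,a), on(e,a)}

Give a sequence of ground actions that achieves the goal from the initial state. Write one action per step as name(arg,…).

1. free(a,c)  →  {clear(a), clear(c), inpos(e,a), on(c,a), on(c,c), on(e,e)}
2. free(a,e)  →  {clear(a), clear(c), inpos(e,a), on(c,a), on(c,c), on(e,a), on(e,e)}

free(a,c); free(a,e)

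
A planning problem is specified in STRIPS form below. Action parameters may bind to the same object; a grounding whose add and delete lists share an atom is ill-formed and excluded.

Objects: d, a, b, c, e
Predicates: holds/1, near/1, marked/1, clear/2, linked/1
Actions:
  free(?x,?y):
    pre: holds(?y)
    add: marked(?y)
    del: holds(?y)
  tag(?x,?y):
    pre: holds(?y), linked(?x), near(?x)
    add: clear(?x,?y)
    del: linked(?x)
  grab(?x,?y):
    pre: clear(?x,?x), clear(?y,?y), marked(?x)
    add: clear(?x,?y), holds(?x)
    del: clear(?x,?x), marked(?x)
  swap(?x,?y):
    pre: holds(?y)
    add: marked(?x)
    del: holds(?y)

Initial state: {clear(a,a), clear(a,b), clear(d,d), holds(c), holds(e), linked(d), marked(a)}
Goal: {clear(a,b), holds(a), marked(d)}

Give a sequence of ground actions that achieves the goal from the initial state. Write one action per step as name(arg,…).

grab(a,d); swap(d,c)

1. grab(a,d)  →  {clear(a,b), clear(a,d), clear(d,d), holds(a), holds(c), holds(e), linked(d)}
2. swap(d,c)  →  {clear(a,b), clear(a,d), clear(d,d), holds(a), holds(e), linked(d), marked(d)}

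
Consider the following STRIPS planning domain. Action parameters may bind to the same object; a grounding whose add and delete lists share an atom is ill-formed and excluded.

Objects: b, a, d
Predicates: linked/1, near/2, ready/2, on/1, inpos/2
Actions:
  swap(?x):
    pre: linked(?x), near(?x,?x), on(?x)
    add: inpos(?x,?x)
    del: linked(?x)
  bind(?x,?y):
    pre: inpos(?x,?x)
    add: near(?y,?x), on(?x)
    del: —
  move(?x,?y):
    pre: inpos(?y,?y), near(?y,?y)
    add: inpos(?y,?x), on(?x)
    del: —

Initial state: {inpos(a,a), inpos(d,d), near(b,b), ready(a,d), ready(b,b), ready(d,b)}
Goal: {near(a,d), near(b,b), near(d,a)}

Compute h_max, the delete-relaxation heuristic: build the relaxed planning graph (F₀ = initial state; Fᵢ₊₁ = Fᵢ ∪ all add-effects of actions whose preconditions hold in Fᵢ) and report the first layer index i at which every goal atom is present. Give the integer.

F0 = init (6 atoms)
F1 = F0 ∪ {near(a,a), near(a,d), near(b,a), near(b,d), near(d,a), near(d,d), on(a), on(d)}  (14 atoms)
goal ⊆ F1  ⇒  h_max = 1

1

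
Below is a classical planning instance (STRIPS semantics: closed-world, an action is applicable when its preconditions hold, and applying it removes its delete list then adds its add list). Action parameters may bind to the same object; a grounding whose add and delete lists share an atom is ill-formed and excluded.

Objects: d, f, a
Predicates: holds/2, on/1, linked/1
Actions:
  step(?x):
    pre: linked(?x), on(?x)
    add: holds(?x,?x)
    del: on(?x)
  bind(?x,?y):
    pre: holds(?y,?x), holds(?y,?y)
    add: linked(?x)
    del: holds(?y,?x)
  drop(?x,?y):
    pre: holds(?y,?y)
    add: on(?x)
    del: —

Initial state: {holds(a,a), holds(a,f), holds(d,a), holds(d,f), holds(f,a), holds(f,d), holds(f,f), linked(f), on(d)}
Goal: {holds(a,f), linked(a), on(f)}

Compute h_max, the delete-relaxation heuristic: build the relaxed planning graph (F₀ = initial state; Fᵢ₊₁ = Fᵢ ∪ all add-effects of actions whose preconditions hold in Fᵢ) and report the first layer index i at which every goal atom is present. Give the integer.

1

F0 = init (9 atoms)
F1 = F0 ∪ {linked(a), linked(d), on(a), on(f)}  (13 atoms)
goal ⊆ F1  ⇒  h_max = 1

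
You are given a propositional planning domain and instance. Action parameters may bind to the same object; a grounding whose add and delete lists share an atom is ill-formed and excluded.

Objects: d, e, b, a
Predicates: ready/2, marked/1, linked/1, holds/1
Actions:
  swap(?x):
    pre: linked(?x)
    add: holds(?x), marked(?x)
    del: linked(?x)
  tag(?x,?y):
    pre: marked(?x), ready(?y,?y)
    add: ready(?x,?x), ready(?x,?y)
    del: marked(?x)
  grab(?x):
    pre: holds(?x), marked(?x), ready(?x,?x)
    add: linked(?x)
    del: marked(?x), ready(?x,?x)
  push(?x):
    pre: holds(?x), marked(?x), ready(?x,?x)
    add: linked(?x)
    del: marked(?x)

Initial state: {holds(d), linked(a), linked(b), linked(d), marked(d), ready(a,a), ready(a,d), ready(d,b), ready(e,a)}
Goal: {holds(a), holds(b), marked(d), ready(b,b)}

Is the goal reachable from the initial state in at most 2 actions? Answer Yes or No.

1. swap(b)  →  {holds(b), holds(d), linked(a), linked(d), marked(b), marked(d), ready(a,a), ready(a,d), ready(d,b), ready(e,a)}
2. swap(a)  →  {holds(a), holds(b), holds(d), linked(d), marked(a), marked(b), marked(d), ready(a,a), ready(a,d), ready(d,b), ready(e,a)}
3. tag(b,a)  →  {holds(a), holds(b), holds(d), linked(d), marked(a), marked(d), ready(a,a), ready(a,d), ready(b,a), ready(b,b), ready(d,b), ready(e,a)}
optimal plan length = 3; 3 > 2

No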